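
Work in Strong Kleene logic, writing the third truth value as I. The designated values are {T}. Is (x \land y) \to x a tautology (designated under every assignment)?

No

Countermodel: x=I, y=T gives I, which is not designated.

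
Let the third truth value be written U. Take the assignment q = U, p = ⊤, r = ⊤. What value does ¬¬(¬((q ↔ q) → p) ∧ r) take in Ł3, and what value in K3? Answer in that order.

⊥; ⊥

In Ł3: q ↔ q = U ↔ U = ⊤
(q ↔ q) → p = ⊤ → ⊤ = ⊤
¬((q ↔ q) → p) = ¬⊤ = ⊥
¬((q ↔ q) → p) ∧ r = ⊥ ∧ ⊤ = ⊥
¬(¬((q ↔ q) → p) ∧ r) = ¬⊥ = ⊤
¬¬(¬((q ↔ q) → p) ∧ r) = ¬⊤ = ⊥
In K3: q ↔ q = U ↔ U = U
(q ↔ q) → p = U → ⊤ = ⊤
¬((q ↔ q) → p) = ¬⊤ = ⊥
¬((q ↔ q) → p) ∧ r = ⊥ ∧ ⊤ = ⊥
¬(¬((q ↔ q) → p) ∧ r) = ¬⊥ = ⊤
¬¬(¬((q ↔ q) → p) ∧ r) = ¬⊤ = ⊥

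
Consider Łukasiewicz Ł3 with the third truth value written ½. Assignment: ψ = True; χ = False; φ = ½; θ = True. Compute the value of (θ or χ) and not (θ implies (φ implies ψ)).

θ or χ = True or False = True
φ implies ψ = ½ implies True = True  [min(1, 1−½+1)]
θ implies (φ implies ψ) = True implies True = True
not (θ implies (φ implies ψ)) = not True = False
(θ or χ) and not (θ implies (φ implies ψ)) = True and False = False

False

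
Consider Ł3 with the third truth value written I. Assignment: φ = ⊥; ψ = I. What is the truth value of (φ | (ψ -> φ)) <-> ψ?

⊤

ψ -> φ = I -> ⊥ = I  [min(1, 1−½+0)]
φ | (ψ -> φ) = ⊥ | I = I
(φ | (ψ -> φ)) <-> ψ = I <-> I = ⊤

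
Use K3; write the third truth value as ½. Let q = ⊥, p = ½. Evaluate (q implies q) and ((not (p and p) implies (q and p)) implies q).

q implies q = ⊥ implies ⊥ = ⊤
p and p = ½ and ½ = ½
not (p and p) = not ½ = ½
q and p = ⊥ and ½ = ⊥
not (p and p) implies (q and p) = ½ implies ⊥ = ½
(not (p and p) implies (q and p)) implies q = ½ implies ⊥ = ½
(q implies q) and ((not (p and p) implies (q and p)) implies q) = ⊤ and ½ = ½

½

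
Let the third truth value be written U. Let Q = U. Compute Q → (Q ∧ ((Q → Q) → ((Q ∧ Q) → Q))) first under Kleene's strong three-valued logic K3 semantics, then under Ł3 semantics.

In Kleene's strong three-valued logic K3: Q → Q = U → U = U  [¬U ∨ U]
Q ∧ Q = U ∧ U = U
(Q ∧ Q) → Q = U → U = U
(Q → Q) → ((Q ∧ Q) → Q) = U → U = U
Q ∧ ((Q → Q) → ((Q ∧ Q) → Q)) = U ∧ U = U
Q → (Q ∧ ((Q → Q) → ((Q ∧ Q) → Q))) = U → U = U
In Ł3: Q → Q = U → U = True  [min(1, 1−½+½)]
Q ∧ Q = U ∧ U = U
(Q ∧ Q) → Q = U → U = True
(Q → Q) → ((Q ∧ Q) → Q) = True → True = True
Q ∧ ((Q → Q) → ((Q ∧ Q) → Q)) = U ∧ True = U
Q → (Q ∧ ((Q → Q) → ((Q ∧ Q) → Q))) = U → U = True
They differ because Kleene's strong three-valued logic K3 and Ł3 treat U differently under implication.

U; True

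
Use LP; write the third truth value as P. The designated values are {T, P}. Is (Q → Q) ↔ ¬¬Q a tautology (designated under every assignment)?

Countermodel: Q=F gives F, which is not designated.

No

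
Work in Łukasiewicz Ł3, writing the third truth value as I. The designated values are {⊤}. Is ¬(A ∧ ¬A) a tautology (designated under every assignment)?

Countermodel: A=I gives I, which is not designated.

No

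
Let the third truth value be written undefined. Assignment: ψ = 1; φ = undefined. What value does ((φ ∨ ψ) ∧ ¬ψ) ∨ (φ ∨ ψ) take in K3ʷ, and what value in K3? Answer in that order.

In K3ʷ: φ ∨ ψ = undefined ∨ 1 = undefined
¬ψ = ¬1 = 0
(φ ∨ ψ) ∧ ¬ψ = undefined ∧ 0 = undefined
φ ∨ ψ = undefined ∨ 1 = undefined
((φ ∨ ψ) ∧ ¬ψ) ∨ (φ ∨ ψ) = undefined ∨ undefined = undefined
In K3: φ ∨ ψ = undefined ∨ 1 = 1
¬ψ = ¬1 = 0
(φ ∨ ψ) ∧ ¬ψ = 1 ∧ 0 = 0
φ ∨ ψ = undefined ∨ 1 = 1
((φ ∨ ψ) ∧ ¬ψ) ∨ (φ ∨ ψ) = 0 ∨ 1 = 1
They differ because K3ʷ and K3 treat undefined differently under the binary connectives.

undefined; 1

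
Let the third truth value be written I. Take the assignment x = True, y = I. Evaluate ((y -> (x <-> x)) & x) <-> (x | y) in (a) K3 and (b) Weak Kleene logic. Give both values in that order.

In K3: x <-> x = True <-> True = True
y -> (x <-> x) = I -> True = True  [~I | True]
(y -> (x <-> x)) & x = True & True = True
x | y = True | I = True
((y -> (x <-> x)) & x) <-> (x | y) = True <-> True = True
In Weak Kleene logic: x <-> x = True <-> True = True
y -> (x <-> x) = I -> True = I  [any arg is the third value ⇒ result is the third value]
(y -> (x <-> x)) & x = I & True = I
x | y = True | I = I
((y -> (x <-> x)) & x) <-> (x | y) = I <-> I = I
They differ because K3 and Weak Kleene logic treat I differently under the binary connectives.

True; I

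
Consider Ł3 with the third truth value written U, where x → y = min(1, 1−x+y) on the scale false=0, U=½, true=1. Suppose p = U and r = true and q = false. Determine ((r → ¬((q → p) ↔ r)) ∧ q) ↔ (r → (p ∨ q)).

q → p = false → U = true  [min(1, 1−0+½)]
(q → p) ↔ r = true ↔ true = true
¬((q → p) ↔ r) = ¬true = false
r → ¬((q → p) ↔ r) = true → false = false
(r → ¬((q → p) ↔ r)) ∧ q = false ∧ false = false
p ∨ q = U ∨ false = U
r → (p ∨ q) = true → U = U
((r → ¬((q → p) ↔ r)) ∧ q) ↔ (r → (p ∨ q)) = false ↔ U = U

U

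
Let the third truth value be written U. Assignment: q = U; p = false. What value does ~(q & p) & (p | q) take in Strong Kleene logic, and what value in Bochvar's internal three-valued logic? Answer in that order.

U; U

In Strong Kleene logic: q & p = U & false = false
~(q & p) = ~false = true
p | q = false | U = U
~(q & p) & (p | q) = true & U = U
In Bochvar's internal three-valued logic: q & p = U & false = U
~(q & p) = ~U = U
p | q = false | U = U
~(q & p) & (p | q) = U & U = U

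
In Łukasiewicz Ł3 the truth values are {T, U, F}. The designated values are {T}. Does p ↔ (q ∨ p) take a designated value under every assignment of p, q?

No

Countermodel: p=U, q=T gives U, which is not designated.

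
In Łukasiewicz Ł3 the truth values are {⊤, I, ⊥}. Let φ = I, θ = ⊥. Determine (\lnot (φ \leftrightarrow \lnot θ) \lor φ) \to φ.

\lnot θ = \lnot ⊥ = ⊤
φ \leftrightarrow \lnot θ = I \leftrightarrow ⊤ = I  [1 − |½−1|]
\lnot (φ \leftrightarrow \lnot θ) = \lnot I = I
\lnot (φ \leftrightarrow \lnot θ) \lor φ = I \lor I = I
(\lnot (φ \leftrightarrow \lnot θ) \lor φ) \to φ = I \to I = ⊤

⊤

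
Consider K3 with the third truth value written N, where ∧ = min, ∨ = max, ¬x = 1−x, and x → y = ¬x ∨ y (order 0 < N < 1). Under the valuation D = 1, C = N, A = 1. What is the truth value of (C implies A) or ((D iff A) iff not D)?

1

C implies A = N implies 1 = 1  [not N or 1]
D iff A = 1 iff 1 = 1
not D = not 1 = 0
(D iff A) iff not D = 1 iff 0 = 0
(C implies A) or ((D iff A) iff not D) = 1 or 0 = 1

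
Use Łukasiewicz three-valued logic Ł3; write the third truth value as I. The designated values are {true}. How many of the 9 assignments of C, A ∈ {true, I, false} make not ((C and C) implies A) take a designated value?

1

Designated under: (C=true, A=false).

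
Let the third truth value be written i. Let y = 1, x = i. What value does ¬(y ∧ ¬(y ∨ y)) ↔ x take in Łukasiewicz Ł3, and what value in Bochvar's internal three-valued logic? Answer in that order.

In Łukasiewicz Ł3: y ∨ y = 1 ∨ 1 = 1
¬(y ∨ y) = ¬1 = 0
y ∧ ¬(y ∨ y) = 1 ∧ 0 = 0
¬(y ∧ ¬(y ∨ y)) = ¬0 = 1
¬(y ∧ ¬(y ∨ y)) ↔ x = 1 ↔ i = i  [1 − |1−½|]
In Bochvar's internal three-valued logic: y ∨ y = 1 ∨ 1 = 1
¬(y ∨ y) = ¬1 = 0
y ∧ ¬(y ∨ y) = 1 ∧ 0 = 0
¬(y ∧ ¬(y ∨ y)) = ¬0 = 1
¬(y ∧ ¬(y ∨ y)) ↔ x = 1 ↔ i = i

i; i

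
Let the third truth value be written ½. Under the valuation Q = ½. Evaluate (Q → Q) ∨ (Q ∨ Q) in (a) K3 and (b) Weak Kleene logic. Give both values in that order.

In K3: Q → Q = ½ → ½ = ½
Q ∨ Q = ½ ∨ ½ = ½
(Q → Q) ∨ (Q ∨ Q) = ½ ∨ ½ = ½
In Weak Kleene logic: Q → Q = ½ → ½ = ½  [any arg is the third value ⇒ result is the third value]
Q ∨ Q = ½ ∨ ½ = ½
(Q → Q) ∨ (Q ∨ Q) = ½ ∨ ½ = ½

½; ½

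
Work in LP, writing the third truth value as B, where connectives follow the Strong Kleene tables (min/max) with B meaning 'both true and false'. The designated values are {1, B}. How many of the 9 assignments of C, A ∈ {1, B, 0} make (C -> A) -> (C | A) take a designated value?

8

Of the 9 assignments, 8 give a value in {1, B}.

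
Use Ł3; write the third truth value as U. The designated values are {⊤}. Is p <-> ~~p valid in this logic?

Every assignment of p over {⊤, U, ⊥} gives a value in {⊤}.
In particular, with p=U: p <-> ~~p = ⊤.

Yes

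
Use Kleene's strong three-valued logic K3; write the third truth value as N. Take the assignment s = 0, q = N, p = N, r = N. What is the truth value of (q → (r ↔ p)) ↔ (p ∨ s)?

r ↔ p = N ↔ N = N
q → (r ↔ p) = N → N = N  [¬N ∨ N]
p ∨ s = N ∨ 0 = N
(q → (r ↔ p)) ↔ (p ∨ s) = N ↔ N = N

N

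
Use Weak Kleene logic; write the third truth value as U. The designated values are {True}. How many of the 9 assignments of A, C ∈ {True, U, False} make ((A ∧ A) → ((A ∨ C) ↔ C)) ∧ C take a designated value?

2

Designated under: (A=True, C=True); (A=False, C=True).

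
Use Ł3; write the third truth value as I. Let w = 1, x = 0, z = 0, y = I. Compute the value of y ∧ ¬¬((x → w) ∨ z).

x → w = 0 → 1 = 1
(x → w) ∨ z = 1 ∨ 0 = 1
¬((x → w) ∨ z) = ¬1 = 0
¬¬((x → w) ∨ z) = ¬0 = 1
y ∧ ¬¬((x → w) ∨ z) = I ∧ 1 = I

I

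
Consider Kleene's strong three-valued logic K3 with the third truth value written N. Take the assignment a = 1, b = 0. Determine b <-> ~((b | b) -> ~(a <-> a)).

1

b | b = 0 | 0 = 0
a <-> a = 1 <-> 1 = 1
~(a <-> a) = ~1 = 0
(b | b) -> ~(a <-> a) = 0 -> 0 = 1
~((b | b) -> ~(a <-> a)) = ~1 = 0
b <-> ~((b | b) -> ~(a <-> a)) = 0 <-> 0 = 1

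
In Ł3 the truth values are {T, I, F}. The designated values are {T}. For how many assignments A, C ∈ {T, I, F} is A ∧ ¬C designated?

1

Designated under: (A=T, C=F).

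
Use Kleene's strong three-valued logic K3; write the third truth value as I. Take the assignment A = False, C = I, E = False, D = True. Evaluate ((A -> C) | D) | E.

True

A -> C = False -> I = True  [~False | I]
(A -> C) | D = True | True = True
((A -> C) | D) | E = True | False = True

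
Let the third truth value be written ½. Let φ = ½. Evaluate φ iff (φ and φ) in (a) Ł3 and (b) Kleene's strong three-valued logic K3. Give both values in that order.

1; ½

In Ł3: φ and φ = ½ and ½ = ½
φ iff (φ and φ) = ½ iff ½ = 1  [1 − |½−½|]
In Kleene's strong three-valued logic K3: φ and φ = ½ and ½ = ½
φ iff (φ and φ) = ½ iff ½ = ½
They differ because Ł3 and Kleene's strong three-valued logic K3 treat ½ differently under implication.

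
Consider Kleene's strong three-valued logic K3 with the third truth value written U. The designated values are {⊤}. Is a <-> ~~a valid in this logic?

No

Countermodel: a=U gives U, which is not designated.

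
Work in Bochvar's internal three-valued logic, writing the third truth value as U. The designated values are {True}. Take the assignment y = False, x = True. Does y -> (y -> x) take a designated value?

Yes

y -> x = False -> True = True
y -> (y -> x) = False -> True = True
True ∈ {True}.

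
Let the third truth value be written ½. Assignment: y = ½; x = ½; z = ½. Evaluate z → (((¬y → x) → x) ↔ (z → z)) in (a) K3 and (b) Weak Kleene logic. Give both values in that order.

½; ½

In K3: ¬y = ¬½ = ½
¬y → x = ½ → ½ = ½  [¬½ ∨ ½]
(¬y → x) → x = ½ → ½ = ½
z → z = ½ → ½ = ½
((¬y → x) → x) ↔ (z → z) = ½ ↔ ½ = ½
z → (((¬y → x) → x) ↔ (z → z)) = ½ → ½ = ½
In Weak Kleene logic: ¬y = ¬½ = ½
¬y → x = ½ → ½ = ½  [any arg is the third value ⇒ result is the third value]
(¬y → x) → x = ½ → ½ = ½
z → z = ½ → ½ = ½
((¬y → x) → x) ↔ (z → z) = ½ ↔ ½ = ½
z → (((¬y → x) → x) ↔ (z → z)) = ½ → ½ = ½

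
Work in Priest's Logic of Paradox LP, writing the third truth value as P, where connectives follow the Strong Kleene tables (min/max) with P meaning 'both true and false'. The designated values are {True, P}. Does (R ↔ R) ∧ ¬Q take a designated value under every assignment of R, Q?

Countermodel: R=True, Q=True gives False, which is not designated.

No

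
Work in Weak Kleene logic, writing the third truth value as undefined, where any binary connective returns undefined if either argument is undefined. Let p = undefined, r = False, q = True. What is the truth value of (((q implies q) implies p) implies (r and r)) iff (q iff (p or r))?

q implies q = True implies True = True
(q implies q) implies p = True implies undefined = undefined  [any arg is the third value ⇒ result is the third value]
r and r = False and False = False
((q implies q) implies p) implies (r and r) = undefined implies False = undefined
p or r = undefined or False = undefined
q iff (p or r) = True iff undefined = undefined
(((q implies q) implies p) implies (r and r)) iff (q iff (p or r)) = undefined iff undefined = undefined

undefined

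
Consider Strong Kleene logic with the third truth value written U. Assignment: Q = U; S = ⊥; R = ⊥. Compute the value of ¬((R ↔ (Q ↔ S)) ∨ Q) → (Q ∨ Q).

Q ↔ S = U ↔ ⊥ = U
R ↔ (Q ↔ S) = ⊥ ↔ U = U
(R ↔ (Q ↔ S)) ∨ Q = U ∨ U = U
¬((R ↔ (Q ↔ S)) ∨ Q) = ¬U = U
Q ∨ Q = U ∨ U = U
¬((R ↔ (Q ↔ S)) ∨ Q) → (Q ∨ Q) = U → U = U  [¬U ∨ U]

U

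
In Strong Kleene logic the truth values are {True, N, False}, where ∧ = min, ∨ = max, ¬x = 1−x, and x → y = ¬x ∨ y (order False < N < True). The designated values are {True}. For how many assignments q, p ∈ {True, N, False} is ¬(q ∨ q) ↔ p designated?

2

Designated under: (q=True, p=False); (q=False, p=True).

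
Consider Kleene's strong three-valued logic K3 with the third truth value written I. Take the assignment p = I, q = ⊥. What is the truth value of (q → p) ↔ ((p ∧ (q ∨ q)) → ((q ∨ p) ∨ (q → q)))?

⊤

q → p = ⊥ → I = ⊤
q ∨ q = ⊥ ∨ ⊥ = ⊥
p ∧ (q ∨ q) = I ∧ ⊥ = ⊥
q ∨ p = ⊥ ∨ I = I
q → q = ⊥ → ⊥ = ⊤
(q ∨ p) ∨ (q → q) = I ∨ ⊤ = ⊤
(p ∧ (q ∨ q)) → ((q ∨ p) ∨ (q → q)) = ⊥ → ⊤ = ⊤
(q → p) ↔ ((p ∧ (q ∨ q)) → ((q ∨ p) ∨ (q → q))) = ⊤ ↔ ⊤ = ⊤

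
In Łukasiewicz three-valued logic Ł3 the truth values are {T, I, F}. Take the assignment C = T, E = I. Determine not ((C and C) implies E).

I

C and C = T and T = T
(C and C) implies E = T implies I = I  [min(1, 1−1+½)]
not ((C and C) implies E) = not I = I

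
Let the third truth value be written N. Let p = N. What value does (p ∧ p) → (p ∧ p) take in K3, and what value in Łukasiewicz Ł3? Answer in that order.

In K3: p ∧ p = N ∧ N = N
p ∧ p = N ∧ N = N
(p ∧ p) → (p ∧ p) = N → N = N  [¬N ∨ N]
In Łukasiewicz Ł3: p ∧ p = N ∧ N = N
p ∧ p = N ∧ N = N
(p ∧ p) → (p ∧ p) = N → N = true  [min(1, 1−½+½)]
They differ because K3 and Łukasiewicz Ł3 treat N differently under implication.

N; true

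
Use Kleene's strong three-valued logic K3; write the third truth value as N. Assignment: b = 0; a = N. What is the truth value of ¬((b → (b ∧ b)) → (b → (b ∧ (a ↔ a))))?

b ∧ b = 0 ∧ 0 = 0
b → (b ∧ b) = 0 → 0 = 1
a ↔ a = N ↔ N = N
b ∧ (a ↔ a) = 0 ∧ N = 0
b → (b ∧ (a ↔ a)) = 0 → 0 = 1
(b → (b ∧ b)) → (b → (b ∧ (a ↔ a))) = 1 → 1 = 1
¬((b → (b ∧ b)) → (b → (b ∧ (a ↔ a)))) = ¬1 = 0

0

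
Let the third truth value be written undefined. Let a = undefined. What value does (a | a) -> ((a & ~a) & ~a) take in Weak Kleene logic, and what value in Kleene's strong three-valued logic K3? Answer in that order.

undefined; undefined

In Weak Kleene logic: a | a = undefined | undefined = undefined
~a = ~undefined = undefined
a & ~a = undefined & undefined = undefined
~a = ~undefined = undefined
(a & ~a) & ~a = undefined & undefined = undefined
(a | a) -> ((a & ~a) & ~a) = undefined -> undefined = undefined  [any arg is the third value ⇒ result is the third value]
In Kleene's strong three-valued logic K3: a | a = undefined | undefined = undefined
~a = ~undefined = undefined
a & ~a = undefined & undefined = undefined
~a = ~undefined = undefined
(a & ~a) & ~a = undefined & undefined = undefined
(a | a) -> ((a & ~a) & ~a) = undefined -> undefined = undefined  [~undefined | undefined]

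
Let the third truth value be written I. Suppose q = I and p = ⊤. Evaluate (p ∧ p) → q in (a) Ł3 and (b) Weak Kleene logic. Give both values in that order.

I; I

In Ł3: p ∧ p = ⊤ ∧ ⊤ = ⊤
(p ∧ p) → q = ⊤ → I = I  [min(1, 1−1+½)]
In Weak Kleene logic: p ∧ p = ⊤ ∧ ⊤ = ⊤
(p ∧ p) → q = ⊤ → I = I  [any arg is the third value ⇒ result is the third value]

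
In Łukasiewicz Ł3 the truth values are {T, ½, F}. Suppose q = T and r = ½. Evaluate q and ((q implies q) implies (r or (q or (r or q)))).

T

q implies q = T implies T = T
r or q = ½ or T = T
q or (r or q) = T or T = T
r or (q or (r or q)) = ½ or T = T
(q implies q) implies (r or (q or (r or q))) = T implies T = T
q and ((q implies q) implies (r or (q or (r or q)))) = T and T = T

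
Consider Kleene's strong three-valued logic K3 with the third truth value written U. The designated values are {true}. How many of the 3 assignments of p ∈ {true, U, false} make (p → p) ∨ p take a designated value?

2

p=true: true ✓
p=U: U ·
p=false: true ✓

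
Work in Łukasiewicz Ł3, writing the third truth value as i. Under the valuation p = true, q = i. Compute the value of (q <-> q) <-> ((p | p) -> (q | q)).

i

q <-> q = i <-> i = true  [1 − |½−½|]
p | p = true | true = true
q | q = i | i = i
(p | p) -> (q | q) = true -> i = i
(q <-> q) <-> ((p | p) -> (q | q)) = true <-> i = i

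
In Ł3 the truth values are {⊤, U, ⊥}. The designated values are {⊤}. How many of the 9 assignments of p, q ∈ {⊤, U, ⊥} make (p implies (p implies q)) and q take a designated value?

3

Designated under: (p=⊤, q=⊤); (p=U, q=⊤); (p=⊥, q=⊤).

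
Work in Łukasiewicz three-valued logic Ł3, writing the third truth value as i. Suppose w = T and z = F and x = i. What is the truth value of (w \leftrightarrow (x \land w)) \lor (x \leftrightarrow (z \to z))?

i

x \land w = i \land T = i
w \leftrightarrow (x \land w) = T \leftrightarrow i = i
z \to z = F \to F = T
x \leftrightarrow (z \to z) = i \leftrightarrow T = i
(w \leftrightarrow (x \land w)) \lor (x \leftrightarrow (z \to z)) = i \lor i = i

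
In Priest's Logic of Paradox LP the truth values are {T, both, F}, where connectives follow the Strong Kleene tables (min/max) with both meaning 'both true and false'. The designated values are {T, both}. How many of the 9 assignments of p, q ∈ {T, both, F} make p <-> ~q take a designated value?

7

Of the 9 assignments, 7 give a value in {T, both}.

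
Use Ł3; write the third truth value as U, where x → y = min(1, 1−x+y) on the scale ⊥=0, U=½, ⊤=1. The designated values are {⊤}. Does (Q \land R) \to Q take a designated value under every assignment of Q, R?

Yes

Every assignment of Q, R over {⊤, U, ⊥} gives a value in {⊤}.
In particular, with Q=U, R=U: (Q \land R) \to Q = ⊤.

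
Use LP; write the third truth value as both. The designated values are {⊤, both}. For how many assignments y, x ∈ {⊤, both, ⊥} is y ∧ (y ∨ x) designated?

Of the 9 assignments, 6 give a value in {⊤, both}.

6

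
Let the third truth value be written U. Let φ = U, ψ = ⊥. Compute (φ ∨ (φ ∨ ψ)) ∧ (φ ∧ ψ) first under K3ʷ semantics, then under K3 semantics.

In K3ʷ: φ ∨ ψ = U ∨ ⊥ = U
φ ∨ (φ ∨ ψ) = U ∨ U = U
φ ∧ ψ = U ∧ ⊥ = U
(φ ∨ (φ ∨ ψ)) ∧ (φ ∧ ψ) = U ∧ U = U
In K3: φ ∨ ψ = U ∨ ⊥ = U
φ ∨ (φ ∨ ψ) = U ∨ U = U
φ ∧ ψ = U ∧ ⊥ = ⊥
(φ ∨ (φ ∨ ψ)) ∧ (φ ∧ ψ) = U ∧ ⊥ = ⊥
They differ because K3ʷ and K3 treat U differently under the binary connectives.

U; ⊥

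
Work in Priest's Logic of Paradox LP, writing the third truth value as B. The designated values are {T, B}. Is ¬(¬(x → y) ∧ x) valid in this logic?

Countermodel: x=T, y=F gives F, which is not designated.

No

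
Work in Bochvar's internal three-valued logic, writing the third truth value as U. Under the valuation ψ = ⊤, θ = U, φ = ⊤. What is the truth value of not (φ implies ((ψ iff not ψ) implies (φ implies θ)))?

not ψ = not ⊤ = ⊥
ψ iff not ψ = ⊤ iff ⊥ = ⊥
φ implies θ = ⊤ implies U = U  [any arg is the third value ⇒ result is the third value]
(ψ iff not ψ) implies (φ implies θ) = ⊥ implies U = U
φ implies ((ψ iff not ψ) implies (φ implies θ)) = ⊤ implies U = U
not (φ implies ((ψ iff not ψ) implies (φ implies θ))) = not U = U

U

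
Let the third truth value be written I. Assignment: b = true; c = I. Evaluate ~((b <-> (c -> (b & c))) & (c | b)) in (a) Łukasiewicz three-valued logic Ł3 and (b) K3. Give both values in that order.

In Łukasiewicz three-valued logic Ł3: b & c = true & I = I
c -> (b & c) = I -> I = true  [min(1, 1−½+½)]
b <-> (c -> (b & c)) = true <-> true = true
c | b = I | true = true
(b <-> (c -> (b & c))) & (c | b) = true & true = true
~((b <-> (c -> (b & c))) & (c | b)) = ~true = false
In K3: b & c = true & I = I
c -> (b & c) = I -> I = I  [~I | I]
b <-> (c -> (b & c)) = true <-> I = I
c | b = I | true = true
(b <-> (c -> (b & c))) & (c | b) = I & true = I
~((b <-> (c -> (b & c))) & (c | b)) = ~I = I
They differ because Łukasiewicz three-valued logic Ł3 and K3 treat I differently under implication.

false; I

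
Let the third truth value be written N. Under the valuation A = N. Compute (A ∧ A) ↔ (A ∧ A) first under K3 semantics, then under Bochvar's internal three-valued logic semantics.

N; N

In K3: A ∧ A = N ∧ N = N
A ∧ A = N ∧ N = N
(A ∧ A) ↔ (A ∧ A) = N ↔ N = N
In Bochvar's internal three-valued logic: A ∧ A = N ∧ N = N
A ∧ A = N ∧ N = N
(A ∧ A) ↔ (A ∧ A) = N ↔ N = N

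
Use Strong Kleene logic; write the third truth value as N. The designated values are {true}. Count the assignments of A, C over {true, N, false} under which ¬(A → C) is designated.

Designated under: (A=true, C=false).

1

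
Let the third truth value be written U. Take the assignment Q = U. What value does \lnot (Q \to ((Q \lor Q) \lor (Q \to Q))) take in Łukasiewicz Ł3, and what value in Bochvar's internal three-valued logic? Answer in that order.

In Łukasiewicz Ł3: Q \lor Q = U \lor U = U
Q \to Q = U \to U = ⊤  [min(1, 1−½+½)]
(Q \lor Q) \lor (Q \to Q) = U \lor ⊤ = ⊤
Q \to ((Q \lor Q) \lor (Q \to Q)) = U \to ⊤ = ⊤
\lnot (Q \to ((Q \lor Q) \lor (Q \to Q))) = \lnot ⊤ = ⊥
In Bochvar's internal three-valued logic: Q \lor Q = U \lor U = U
Q \to Q = U \to U = U
(Q \lor Q) \lor (Q \to Q) = U \lor U = U
Q \to ((Q \lor Q) \lor (Q \to Q)) = U \to U = U
\lnot (Q \to ((Q \lor Q) \lor (Q \to Q))) = \lnot U = U
They differ because Łukasiewicz Ł3 and Bochvar's internal three-valued logic treat U differently under the binary connectives.

⊥; U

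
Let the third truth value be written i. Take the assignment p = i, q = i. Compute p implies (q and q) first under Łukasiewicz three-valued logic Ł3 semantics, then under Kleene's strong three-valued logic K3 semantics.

In Łukasiewicz three-valued logic Ł3: q and q = i and i = i
p implies (q and q) = i implies i = true  [min(1, 1−½+½)]
In Kleene's strong three-valued logic K3: q and q = i and i = i
p implies (q and q) = i implies i = i  [not i or i]
They differ because Łukasiewicz three-valued logic Ł3 and Kleene's strong three-valued logic K3 treat i differently under implication.

true; i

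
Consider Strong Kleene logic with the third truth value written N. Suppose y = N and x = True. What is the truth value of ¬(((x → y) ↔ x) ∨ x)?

x → y = True → N = N  [¬True ∨ N]
(x → y) ↔ x = N ↔ True = N
((x → y) ↔ x) ∨ x = N ∨ True = True
¬(((x → y) ↔ x) ∨ x) = ¬True = False

False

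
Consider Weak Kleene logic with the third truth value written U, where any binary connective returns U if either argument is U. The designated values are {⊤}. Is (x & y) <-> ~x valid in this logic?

Countermodel: x=⊤, y=⊤ gives ⊥, which is not designated.

No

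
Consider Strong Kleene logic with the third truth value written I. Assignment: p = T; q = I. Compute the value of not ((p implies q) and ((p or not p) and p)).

I

p implies q = T implies I = I
not p = not T = F
p or not p = T or F = T
(p or not p) and p = T and T = T
(p implies q) and ((p or not p) and p) = I and T = I
not ((p implies q) and ((p or not p) and p)) = not I = I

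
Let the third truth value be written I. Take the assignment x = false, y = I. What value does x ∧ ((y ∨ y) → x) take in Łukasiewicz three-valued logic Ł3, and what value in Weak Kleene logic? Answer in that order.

In Łukasiewicz three-valued logic Ł3: y ∨ y = I ∨ I = I
(y ∨ y) → x = I → false = I
x ∧ ((y ∨ y) → x) = false ∧ I = false
In Weak Kleene logic: y ∨ y = I ∨ I = I
(y ∨ y) → x = I → false = I  [any arg is the third value ⇒ result is the third value]
x ∧ ((y ∨ y) → x) = false ∧ I = I
They differ because Łukasiewicz three-valued logic Ł3 and Weak Kleene logic treat I differently under the binary connectives.

false; I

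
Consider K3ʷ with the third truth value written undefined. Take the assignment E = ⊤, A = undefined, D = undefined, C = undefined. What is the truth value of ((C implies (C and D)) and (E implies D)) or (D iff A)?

undefined

C and D = undefined and undefined = undefined
C implies (C and D) = undefined implies undefined = undefined  [any arg is the third value ⇒ result is the third value]
E implies D = ⊤ implies undefined = undefined
(C implies (C and D)) and (E implies D) = undefined and undefined = undefined
D iff A = undefined iff undefined = undefined
((C implies (C and D)) and (E implies D)) or (D iff A) = undefined or undefined = undefined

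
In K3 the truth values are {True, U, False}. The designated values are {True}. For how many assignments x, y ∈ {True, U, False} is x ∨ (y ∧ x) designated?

Designated under: (x=True, y=True); (x=True, y=U); (x=True, y=False).

3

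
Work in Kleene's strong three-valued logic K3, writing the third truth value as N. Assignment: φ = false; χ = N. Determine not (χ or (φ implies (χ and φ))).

false

χ and φ = N and false = false
φ implies (χ and φ) = false implies false = true
χ or (φ implies (χ and φ)) = N or true = true
not (χ or (φ implies (χ and φ))) = not true = false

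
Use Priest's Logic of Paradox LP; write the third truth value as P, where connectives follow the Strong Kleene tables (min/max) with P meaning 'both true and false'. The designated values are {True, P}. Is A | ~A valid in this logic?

Yes

Every assignment of A over {True, P, False} gives a value in {True, P}.
In particular, with A=P: A | ~A = P.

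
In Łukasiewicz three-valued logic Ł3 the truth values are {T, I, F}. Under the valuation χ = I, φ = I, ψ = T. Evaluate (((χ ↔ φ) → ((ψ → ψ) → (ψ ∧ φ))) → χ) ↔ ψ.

χ ↔ φ = I ↔ I = T  [1 − |½−½|]
ψ → ψ = T → T = T
ψ ∧ φ = T ∧ I = I
(ψ → ψ) → (ψ ∧ φ) = T → I = I
(χ ↔ φ) → ((ψ → ψ) → (ψ ∧ φ)) = T → I = I
((χ ↔ φ) → ((ψ → ψ) → (ψ ∧ φ))) → χ = I → I = T
(((χ ↔ φ) → ((ψ → ψ) → (ψ ∧ φ))) → χ) ↔ ψ = T ↔ T = T

T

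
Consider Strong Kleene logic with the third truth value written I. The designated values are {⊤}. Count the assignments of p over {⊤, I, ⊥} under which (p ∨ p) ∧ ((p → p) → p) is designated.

p=⊤: ⊤ ✓
p=I: I ·
p=⊥: ⊥ ·

1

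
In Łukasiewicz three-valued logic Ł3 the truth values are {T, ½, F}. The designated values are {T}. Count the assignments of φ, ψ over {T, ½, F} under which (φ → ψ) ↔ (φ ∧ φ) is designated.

2

Designated under: (φ=T, ψ=T); (φ=½, ψ=F).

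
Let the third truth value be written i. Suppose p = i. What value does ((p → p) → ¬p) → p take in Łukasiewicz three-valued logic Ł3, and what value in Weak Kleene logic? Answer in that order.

1; i

In Łukasiewicz three-valued logic Ł3: p → p = i → i = 1  [min(1, 1−½+½)]
¬p = ¬i = i
(p → p) → ¬p = 1 → i = i
((p → p) → ¬p) → p = i → i = 1
In Weak Kleene logic: p → p = i → i = i
¬p = ¬i = i
(p → p) → ¬p = i → i = i
((p → p) → ¬p) → p = i → i = i
They differ because Łukasiewicz three-valued logic Ł3 and Weak Kleene logic treat i differently under the binary connectives.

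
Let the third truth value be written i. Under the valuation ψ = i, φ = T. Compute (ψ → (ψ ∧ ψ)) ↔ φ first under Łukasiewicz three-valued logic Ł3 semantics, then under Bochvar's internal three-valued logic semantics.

In Łukasiewicz three-valued logic Ł3: ψ ∧ ψ = i ∧ i = i
ψ → (ψ ∧ ψ) = i → i = T
(ψ → (ψ ∧ ψ)) ↔ φ = T ↔ T = T
In Bochvar's internal three-valued logic: ψ ∧ ψ = i ∧ i = i
ψ → (ψ ∧ ψ) = i → i = i  [any arg is the third value ⇒ result is the third value]
(ψ → (ψ ∧ ψ)) ↔ φ = i ↔ T = i
They differ because Łukasiewicz three-valued logic Ł3 and Bochvar's internal three-valued logic treat i differently under the binary connectives.

T; i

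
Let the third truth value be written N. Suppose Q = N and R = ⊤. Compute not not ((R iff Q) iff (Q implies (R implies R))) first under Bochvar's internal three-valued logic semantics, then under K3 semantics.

In Bochvar's internal three-valued logic: R iff Q = ⊤ iff N = N
R implies R = ⊤ implies ⊤ = ⊤
Q implies (R implies R) = N implies ⊤ = N  [any arg is the third value ⇒ result is the third value]
(R iff Q) iff (Q implies (R implies R)) = N iff N = N
not ((R iff Q) iff (Q implies (R implies R))) = not N = N
not not ((R iff Q) iff (Q implies (R implies R))) = not N = N
In K3: R iff Q = ⊤ iff N = N
R implies R = ⊤ implies ⊤ = ⊤
Q implies (R implies R) = N implies ⊤ = ⊤  [not N or ⊤]
(R iff Q) iff (Q implies (R implies R)) = N iff ⊤ = N
not ((R iff Q) iff (Q implies (R implies R))) = not N = N
not not ((R iff Q) iff (Q implies (R implies R))) = not N = N

N; N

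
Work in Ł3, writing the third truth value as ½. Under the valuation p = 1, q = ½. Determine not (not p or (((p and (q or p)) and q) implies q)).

0

not p = not 1 = 0
q or p = ½ or 1 = 1
p and (q or p) = 1 and 1 = 1
(p and (q or p)) and q = 1 and ½ = ½
((p and (q or p)) and q) implies q = ½ implies ½ = 1  [min(1, 1−½+½)]
not p or (((p and (q or p)) and q) implies q) = 0 or 1 = 1
not (not p or (((p and (q or p)) and q) implies q)) = not 1 = 0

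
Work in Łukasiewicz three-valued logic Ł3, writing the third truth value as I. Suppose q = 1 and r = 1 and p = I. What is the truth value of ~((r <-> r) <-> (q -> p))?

r <-> r = 1 <-> 1 = 1
q -> p = 1 -> I = I  [min(1, 1−1+½)]
(r <-> r) <-> (q -> p) = 1 <-> I = I
~((r <-> r) <-> (q -> p)) = ~I = I

I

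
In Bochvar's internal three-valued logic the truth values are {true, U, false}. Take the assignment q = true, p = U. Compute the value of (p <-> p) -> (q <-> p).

p <-> p = U <-> U = U
q <-> p = true <-> U = U
(p <-> p) -> (q <-> p) = U -> U = U

U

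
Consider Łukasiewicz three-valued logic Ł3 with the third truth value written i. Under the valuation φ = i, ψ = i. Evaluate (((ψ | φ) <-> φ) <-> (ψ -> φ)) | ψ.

1

ψ | φ = i | i = i
(ψ | φ) <-> φ = i <-> i = 1  [1 − |½−½|]
ψ -> φ = i -> i = 1
((ψ | φ) <-> φ) <-> (ψ -> φ) = 1 <-> 1 = 1
(((ψ | φ) <-> φ) <-> (ψ -> φ)) | ψ = 1 | i = 1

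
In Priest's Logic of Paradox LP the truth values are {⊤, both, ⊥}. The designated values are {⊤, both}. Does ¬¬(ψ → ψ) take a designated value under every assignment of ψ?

Yes

Every assignment of ψ over {⊤, both, ⊥} gives a value in {⊤, both}.
In particular, with ψ=both: ¬¬(ψ → ψ) = both.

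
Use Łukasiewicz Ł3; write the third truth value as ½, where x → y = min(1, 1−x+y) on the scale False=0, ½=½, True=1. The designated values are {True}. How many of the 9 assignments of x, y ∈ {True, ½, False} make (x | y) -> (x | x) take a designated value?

6

Of the 9 assignments, 6 give a value in {True}.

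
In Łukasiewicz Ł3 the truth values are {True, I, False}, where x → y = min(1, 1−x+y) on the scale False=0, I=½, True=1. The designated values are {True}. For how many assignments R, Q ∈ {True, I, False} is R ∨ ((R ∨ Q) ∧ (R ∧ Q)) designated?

3

Designated under: (R=True, Q=True); (R=True, Q=I); (R=True, Q=False).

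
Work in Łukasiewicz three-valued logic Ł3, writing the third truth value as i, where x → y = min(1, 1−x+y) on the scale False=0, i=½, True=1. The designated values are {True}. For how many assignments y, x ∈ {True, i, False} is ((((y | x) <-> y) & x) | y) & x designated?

Designated under: (y=True, x=True).

1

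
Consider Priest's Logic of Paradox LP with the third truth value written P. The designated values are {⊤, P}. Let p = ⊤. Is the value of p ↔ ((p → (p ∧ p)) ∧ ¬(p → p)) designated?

p ∧ p = ⊤ ∧ ⊤ = ⊤
p → (p ∧ p) = ⊤ → ⊤ = ⊤
p → p = ⊤ → ⊤ = ⊤
¬(p → p) = ¬⊤ = ⊥
(p → (p ∧ p)) ∧ ¬(p → p) = ⊤ ∧ ⊥ = ⊥
p ↔ ((p → (p ∧ p)) ∧ ¬(p → p)) = ⊤ ↔ ⊥ = ⊥
⊥ ∉ {⊤, P}.

No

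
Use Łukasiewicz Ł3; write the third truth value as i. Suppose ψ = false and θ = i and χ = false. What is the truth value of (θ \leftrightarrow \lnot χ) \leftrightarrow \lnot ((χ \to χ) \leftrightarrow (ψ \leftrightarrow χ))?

\lnot χ = \lnot false = true
θ \leftrightarrow \lnot χ = i \leftrightarrow true = i  [1 − |½−1|]
χ \to χ = false \to false = true
ψ \leftrightarrow χ = false \leftrightarrow false = true
(χ \to χ) \leftrightarrow (ψ \leftrightarrow χ) = true \leftrightarrow true = true
\lnot ((χ \to χ) \leftrightarrow (ψ \leftrightarrow χ)) = \lnot true = false
(θ \leftrightarrow \lnot χ) \leftrightarrow \lnot ((χ \to χ) \leftrightarrow (ψ \leftrightarrow χ)) = i \leftrightarrow false = i

i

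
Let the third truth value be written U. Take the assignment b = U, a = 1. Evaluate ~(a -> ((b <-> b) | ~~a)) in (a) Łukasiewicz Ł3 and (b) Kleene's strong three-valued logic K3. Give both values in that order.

0; 0

In Łukasiewicz Ł3: b <-> b = U <-> U = 1
~a = ~1 = 0
~~a = ~0 = 1
(b <-> b) | ~~a = 1 | 1 = 1
a -> ((b <-> b) | ~~a) = 1 -> 1 = 1
~(a -> ((b <-> b) | ~~a)) = ~1 = 0
In Kleene's strong three-valued logic K3: b <-> b = U <-> U = U
~a = ~1 = 0
~~a = ~0 = 1
(b <-> b) | ~~a = U | 1 = 1
a -> ((b <-> b) | ~~a) = 1 -> 1 = 1
~(a -> ((b <-> b) | ~~a)) = ~1 = 0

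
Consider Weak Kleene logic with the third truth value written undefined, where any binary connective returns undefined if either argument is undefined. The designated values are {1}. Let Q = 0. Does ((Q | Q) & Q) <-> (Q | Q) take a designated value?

Q | Q = 0 | 0 = 0
(Q | Q) & Q = 0 & 0 = 0
Q | Q = 0 | 0 = 0
((Q | Q) & Q) <-> (Q | Q) = 0 <-> 0 = 1
1 ∈ {1}.

Yes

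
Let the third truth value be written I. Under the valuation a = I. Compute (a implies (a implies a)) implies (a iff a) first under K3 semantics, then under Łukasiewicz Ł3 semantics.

In K3: a implies a = I implies I = I  [not I or I]
a implies (a implies a) = I implies I = I
a iff a = I iff I = I
(a implies (a implies a)) implies (a iff a) = I implies I = I
In Łukasiewicz Ł3: a implies a = I implies I = 1  [min(1, 1−½+½)]
a implies (a implies a) = I implies 1 = 1
a iff a = I iff I = 1
(a implies (a implies a)) implies (a iff a) = 1 implies 1 = 1
They differ because K3 and Łukasiewicz Ł3 treat I differently under implication.

I; 1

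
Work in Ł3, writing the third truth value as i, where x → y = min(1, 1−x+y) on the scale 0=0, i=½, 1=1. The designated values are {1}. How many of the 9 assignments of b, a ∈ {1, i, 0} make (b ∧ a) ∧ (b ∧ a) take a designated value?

Designated under: (b=1, a=1).

1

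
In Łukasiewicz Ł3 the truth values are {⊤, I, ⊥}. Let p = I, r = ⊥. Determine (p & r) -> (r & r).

⊤

p & r = I & ⊥ = ⊥
r & r = ⊥ & ⊥ = ⊥
(p & r) -> (r & r) = ⊥ -> ⊥ = ⊤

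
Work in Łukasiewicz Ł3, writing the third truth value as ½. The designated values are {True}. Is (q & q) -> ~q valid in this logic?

Countermodel: q=True gives False, which is not designated.

No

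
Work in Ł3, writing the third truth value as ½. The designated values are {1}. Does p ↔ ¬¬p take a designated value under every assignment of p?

Yes

Every assignment of p over {1, ½, 0} gives a value in {1}.
In particular, with p=½: p ↔ ¬¬p = 1.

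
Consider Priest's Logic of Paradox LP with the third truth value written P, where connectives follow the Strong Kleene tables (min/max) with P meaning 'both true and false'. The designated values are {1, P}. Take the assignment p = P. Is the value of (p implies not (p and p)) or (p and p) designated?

p and p = P and P = P
not (p and p) = not P = P
p implies not (p and p) = P implies P = P
p and p = P and P = P
(p implies not (p and p)) or (p and p) = P or P = P
P ∈ {1, P}.

Yes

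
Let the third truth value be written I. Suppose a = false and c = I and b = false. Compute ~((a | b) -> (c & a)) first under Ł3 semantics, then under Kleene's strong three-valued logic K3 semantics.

In Ł3: a | b = false | false = false
c & a = I & false = false
(a | b) -> (c & a) = false -> false = true
~((a | b) -> (c & a)) = ~true = false
In Kleene's strong three-valued logic K3: a | b = false | false = false
c & a = I & false = false
(a | b) -> (c & a) = false -> false = true
~((a | b) -> (c & a)) = ~true = false

false; false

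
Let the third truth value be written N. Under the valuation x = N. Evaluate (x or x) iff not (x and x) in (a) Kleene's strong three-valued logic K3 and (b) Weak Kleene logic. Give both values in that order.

In Kleene's strong three-valued logic K3: x or x = N or N = N
x and x = N and N = N
not (x and x) = not N = N
(x or x) iff not (x and x) = N iff N = N
In Weak Kleene logic: x or x = N or N = N
x and x = N and N = N
not (x and x) = not N = N
(x or x) iff not (x and x) = N iff N = N

N; N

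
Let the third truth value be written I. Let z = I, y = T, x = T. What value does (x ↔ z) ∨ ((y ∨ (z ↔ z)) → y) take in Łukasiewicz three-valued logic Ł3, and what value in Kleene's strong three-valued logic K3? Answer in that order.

In Łukasiewicz three-valued logic Ł3: x ↔ z = T ↔ I = I  [1 − |1−½|]
z ↔ z = I ↔ I = T
y ∨ (z ↔ z) = T ∨ T = T
(y ∨ (z ↔ z)) → y = T → T = T
(x ↔ z) ∨ ((y ∨ (z ↔ z)) → y) = I ∨ T = T
In Kleene's strong three-valued logic K3: x ↔ z = T ↔ I = I
z ↔ z = I ↔ I = I
y ∨ (z ↔ z) = T ∨ I = T
(y ∨ (z ↔ z)) → y = T → T = T
(x ↔ z) ∨ ((y ∨ (z ↔ z)) → y) = I ∨ T = T

T; T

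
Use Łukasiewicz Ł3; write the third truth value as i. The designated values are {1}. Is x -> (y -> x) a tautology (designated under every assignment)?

Every assignment of x, y over {1, i, 0} gives a value in {1}.
In particular, with x=i, y=i: x -> (y -> x) = 1.

Yes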